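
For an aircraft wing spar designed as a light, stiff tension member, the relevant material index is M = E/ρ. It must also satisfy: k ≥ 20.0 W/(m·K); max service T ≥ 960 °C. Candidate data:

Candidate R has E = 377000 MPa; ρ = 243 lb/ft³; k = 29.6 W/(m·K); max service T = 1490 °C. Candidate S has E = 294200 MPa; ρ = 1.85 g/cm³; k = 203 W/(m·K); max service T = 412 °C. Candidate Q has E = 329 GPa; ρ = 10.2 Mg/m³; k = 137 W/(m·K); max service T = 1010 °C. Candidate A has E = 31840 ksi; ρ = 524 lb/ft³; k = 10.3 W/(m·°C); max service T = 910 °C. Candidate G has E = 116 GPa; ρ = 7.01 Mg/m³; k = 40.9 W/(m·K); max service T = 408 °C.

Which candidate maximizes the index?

Screen on constraints: k ≥ 20.0 W/(m·K); max service T ≥ 960 °C. Survivors: candidate R, candidate Q.
After converting to SI:
  candidate R: E = 377.0 GPa, ρ = 3892 kg/m³
  candidate Q: E = 329.0 GPa, ρ = 10200 kg/m³
  candidate R: M = 96.9 MN·m/kg
  candidate Q: M = 32.3 MN·m/kg
Candidate R has the largest M.

candidate R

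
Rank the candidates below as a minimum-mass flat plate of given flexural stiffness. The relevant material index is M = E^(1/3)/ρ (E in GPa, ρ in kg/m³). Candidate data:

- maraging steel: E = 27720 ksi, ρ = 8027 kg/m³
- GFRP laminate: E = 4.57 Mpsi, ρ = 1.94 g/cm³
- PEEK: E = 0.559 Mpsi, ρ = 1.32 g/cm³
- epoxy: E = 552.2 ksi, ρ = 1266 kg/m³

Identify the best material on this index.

GFRP laminate

Convert each candidate to consistent units, then evaluate M:
  maraging steel: E = 191.1 GPa, ρ = 8027 kg/m³
  GFRP laminate: E = 31.51 GPa, ρ = 1940 kg/m³
  PEEK: E = 3.854 GPa, ρ = 1320 kg/m³
  epoxy: E = 3.807 GPa, ρ = 1266 kg/m³
  GFRP laminate: M = 1.63×10⁻³
  epoxy: M = 1.23×10⁻³
  PEEK: M = 1.19×10⁻³
  maraging steel: M = 0.718×10⁻³
The maximum is for GFRP laminate.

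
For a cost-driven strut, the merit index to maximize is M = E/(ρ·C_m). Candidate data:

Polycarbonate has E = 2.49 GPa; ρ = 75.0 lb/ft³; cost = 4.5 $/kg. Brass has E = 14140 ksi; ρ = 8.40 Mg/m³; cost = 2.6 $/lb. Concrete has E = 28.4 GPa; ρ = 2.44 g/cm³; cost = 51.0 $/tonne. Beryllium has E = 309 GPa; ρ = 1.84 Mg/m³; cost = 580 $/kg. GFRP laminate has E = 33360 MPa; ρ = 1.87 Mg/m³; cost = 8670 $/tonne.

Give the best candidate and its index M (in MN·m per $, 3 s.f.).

concrete, M = 228 MN·m per $

In SI units:
  polycarbonate: E = 2.490 GPa, ρ = 1201 kg/m³, cost = 4.500 $/kg
  brass: E = 97.49 GPa, ρ = 8400 kg/m³, cost = 5.732 $/kg
  concrete: E = 28.40 GPa, ρ = 2440 kg/m³, cost = 0.05100 $/kg
  beryllium: E = 309.0 GPa, ρ = 1840 kg/m³, cost = 580.0 $/kg
  GFRP laminate: E = 33.36 GPa, ρ = 1870 kg/m³, cost = 8.670 $/kg
  concrete: M = 228 MN·m per $
  GFRP laminate: M = 2.06 MN·m per $
  brass: M = 2.02 MN·m per $
  polycarbonate: M = 0.461 MN·m per $
  beryllium: M = 0.290 MN·m per $
Highest index: concrete.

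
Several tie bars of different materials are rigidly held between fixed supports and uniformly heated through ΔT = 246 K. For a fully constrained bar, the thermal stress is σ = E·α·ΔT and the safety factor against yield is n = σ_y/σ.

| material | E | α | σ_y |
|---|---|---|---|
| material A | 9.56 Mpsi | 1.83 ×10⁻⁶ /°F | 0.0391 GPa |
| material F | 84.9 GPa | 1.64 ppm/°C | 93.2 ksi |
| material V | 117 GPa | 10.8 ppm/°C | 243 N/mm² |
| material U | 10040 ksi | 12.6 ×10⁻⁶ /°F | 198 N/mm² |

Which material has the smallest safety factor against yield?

Converting E to GPa, α to ×10⁻⁶/K, σ_y to MPa, then σ and n for each:
  material A: E = 65.91, α = 3.29, σ_y = 39.10 → σ = 53.4 MPa, n = 0.732
  material F: E = 84.90, α = 1.64, σ_y = 642.6 → σ = 34.3 MPa, n = 18.8
  material V: E = 117.0, α = 10.8, σ_y = 243.0 → σ = 311 MPa, n = 0.782
  material U: E = 69.22, α = 22.7, σ_y = 198.0 → σ = 386 MPa, n = 0.513
Material U has the lowest safety factor, n = 0.513.

material U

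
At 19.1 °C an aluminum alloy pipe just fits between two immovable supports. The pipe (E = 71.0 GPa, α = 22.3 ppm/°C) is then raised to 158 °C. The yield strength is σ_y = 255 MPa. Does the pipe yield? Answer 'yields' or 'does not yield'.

ΔT = 138.9 K. Constrained thermal stress σ = E·α·ΔT = 71.00×10³ MPa × 22.3×10⁻⁶ × 138.9 = 220 MPa (compressive).
Compare to σ_y = 255 MPa: σ < σ_y, so it does not yield.

does not yield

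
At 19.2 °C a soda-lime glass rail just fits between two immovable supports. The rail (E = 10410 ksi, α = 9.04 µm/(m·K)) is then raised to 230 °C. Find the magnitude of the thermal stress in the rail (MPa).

E = 10410 ksi = 71.77 GPa.
ΔT = 210.8 K. Constrained thermal stress σ = E·α·ΔT = 71.77×10³ MPa × 9.04×10⁻⁶ × 210.8 = 137 MPa (compressive).

137 MPa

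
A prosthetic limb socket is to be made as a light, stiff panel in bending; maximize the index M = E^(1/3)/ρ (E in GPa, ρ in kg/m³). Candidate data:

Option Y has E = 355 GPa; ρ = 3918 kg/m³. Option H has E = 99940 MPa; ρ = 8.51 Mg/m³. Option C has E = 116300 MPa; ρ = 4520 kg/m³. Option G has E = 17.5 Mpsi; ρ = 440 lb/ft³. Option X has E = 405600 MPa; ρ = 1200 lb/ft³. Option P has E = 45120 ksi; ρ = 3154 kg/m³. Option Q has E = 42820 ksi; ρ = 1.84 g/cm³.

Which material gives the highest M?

Normalizing units and computing the index:
  option Y: E = 355.0 GPa, ρ = 3918 kg/m³
  option H: E = 99.94 GPa, ρ = 8510 kg/m³
  option C: E = 116.3 GPa, ρ = 4520 kg/m³
  option G: E = 120.7 GPa, ρ = 7048 kg/m³
  option X: E = 405.6 GPa, ρ = 19220 kg/m³
  option P: E = 311.1 GPa, ρ = 3154 kg/m³
  option Q: E = 295.2 GPa, ρ = 1840 kg/m³
  option Q: M = 3.62×10⁻³
  option P: M = 2.15×10⁻³
  option Y: M = 1.81×10⁻³
  option C: M = 1.08×10⁻³
  option G: M = 0.701×10⁻³
  option H: M = 0.545×10⁻³
  option X: M = 0.385×10⁻³
Option Q ranks first.

option Q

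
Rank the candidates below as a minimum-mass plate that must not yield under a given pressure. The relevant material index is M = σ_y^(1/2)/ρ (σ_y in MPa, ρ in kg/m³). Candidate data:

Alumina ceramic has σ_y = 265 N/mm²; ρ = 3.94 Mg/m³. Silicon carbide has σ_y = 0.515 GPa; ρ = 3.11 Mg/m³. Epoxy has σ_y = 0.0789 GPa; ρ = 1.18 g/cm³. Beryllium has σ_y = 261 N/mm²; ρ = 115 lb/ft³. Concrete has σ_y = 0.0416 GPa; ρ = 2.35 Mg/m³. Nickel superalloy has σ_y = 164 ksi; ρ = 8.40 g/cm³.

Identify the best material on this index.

After converting to SI:
  alumina ceramic: σ_y = 265.0 MPa, ρ = 3940 kg/m³
  silicon carbide: σ_y = 515.0 MPa, ρ = 3110 kg/m³
  epoxy: σ_y = 78.90 MPa, ρ = 1180 kg/m³
  beryllium: σ_y = 261.0 MPa, ρ = 1842 kg/m³
  concrete: σ_y = 41.60 MPa, ρ = 2350 kg/m³
  nickel superalloy: σ_y = 1131 MPa, ρ = 8400 kg/m³
  beryllium: M = 8.77×10⁻³
  epoxy: M = 7.53×10⁻³
  silicon carbide: M = 7.30×10⁻³
  alumina ceramic: M = 4.13×10⁻³
  nickel superalloy: M = 4.00×10⁻³
  concrete: M = 2.74×10⁻³
Highest index: beryllium.

beryllium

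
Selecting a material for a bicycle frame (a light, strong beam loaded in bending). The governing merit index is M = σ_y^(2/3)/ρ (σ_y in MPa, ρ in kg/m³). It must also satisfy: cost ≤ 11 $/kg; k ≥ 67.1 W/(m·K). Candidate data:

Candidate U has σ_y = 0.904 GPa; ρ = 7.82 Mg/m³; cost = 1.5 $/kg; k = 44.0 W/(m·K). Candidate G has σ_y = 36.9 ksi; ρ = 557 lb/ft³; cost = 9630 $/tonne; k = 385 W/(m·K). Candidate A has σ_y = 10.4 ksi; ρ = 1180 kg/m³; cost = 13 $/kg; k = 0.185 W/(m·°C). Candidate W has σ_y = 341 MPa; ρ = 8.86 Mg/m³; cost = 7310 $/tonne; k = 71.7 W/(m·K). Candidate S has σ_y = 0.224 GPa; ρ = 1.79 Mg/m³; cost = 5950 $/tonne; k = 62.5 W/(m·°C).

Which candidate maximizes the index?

candidate W

Screen on constraints: cost ≤ 11 $/kg; k ≥ 67.1 W/(m·K). Survivors: candidate G, candidate W.
Convert each candidate to consistent units, then evaluate M:
  candidate G: σ_y = 254.4 MPa, ρ = 8922 kg/m³
  candidate W: σ_y = 341.0 MPa, ρ = 8860 kg/m³
  candidate W: M = 5.51×10⁻³
  candidate G: M = 4.50×10⁻³
Highest index: candidate W.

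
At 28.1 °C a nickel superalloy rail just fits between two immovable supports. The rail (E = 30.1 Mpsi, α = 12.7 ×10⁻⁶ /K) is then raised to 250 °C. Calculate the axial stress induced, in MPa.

E = 30.1 Mpsi = 207.5 GPa.
ΔT = 221.9 K. Constrained thermal stress σ = E·α·ΔT = 207.5×10³ MPa × 12.7×10⁻⁶ × 221.9 = 585 MPa (compressive).

585 MPa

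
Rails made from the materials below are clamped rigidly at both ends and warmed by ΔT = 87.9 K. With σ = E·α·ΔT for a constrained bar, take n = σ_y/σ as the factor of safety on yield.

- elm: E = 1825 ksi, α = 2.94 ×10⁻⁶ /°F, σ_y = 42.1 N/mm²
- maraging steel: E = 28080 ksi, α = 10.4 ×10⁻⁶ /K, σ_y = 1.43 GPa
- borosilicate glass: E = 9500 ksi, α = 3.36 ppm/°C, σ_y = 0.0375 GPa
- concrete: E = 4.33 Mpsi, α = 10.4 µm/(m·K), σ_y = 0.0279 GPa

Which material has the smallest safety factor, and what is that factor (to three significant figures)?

concrete, n = 1.02

Per material, after unit conversion:
  elm: E = 12.58, α = 5.29, σ_y = 42.10 → σ = 5.85 MPa, n = 7.19
  maraging steel: E = 193.6, α = 10.4, σ_y = 1430 → σ = 177 MPa, n = 8.08
  borosilicate glass: E = 65.50, α = 3.36, σ_y = 37.50 → σ = 19.3 MPa, n = 1.94
  concrete: E = 29.85, α = 10.4, σ_y = 27.90 → σ = 27.3 MPa, n = 1.02
Concrete has the lowest safety factor, n = 1.02.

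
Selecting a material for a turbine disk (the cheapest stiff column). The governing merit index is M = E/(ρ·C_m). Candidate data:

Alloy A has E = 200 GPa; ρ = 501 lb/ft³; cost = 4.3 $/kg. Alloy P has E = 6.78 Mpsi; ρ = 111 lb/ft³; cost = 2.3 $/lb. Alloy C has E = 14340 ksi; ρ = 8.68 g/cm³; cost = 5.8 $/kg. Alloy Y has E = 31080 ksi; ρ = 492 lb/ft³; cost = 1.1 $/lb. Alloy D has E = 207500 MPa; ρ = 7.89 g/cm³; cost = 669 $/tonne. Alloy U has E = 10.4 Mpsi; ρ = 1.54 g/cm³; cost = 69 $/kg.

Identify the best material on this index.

alloy D

Putting every candidate on a common basis:
  alloy A: E = 200.0 GPa, ρ = 8025 kg/m³, cost = 4.300 $/kg
  alloy P: E = 46.75 GPa, ρ = 1778 kg/m³, cost = 5.071 $/kg
  alloy C: E = 98.87 GPa, ρ = 8680 kg/m³, cost = 5.800 $/kg
  alloy Y: E = 214.3 GPa, ρ = 7881 kg/m³, cost = 2.425 $/kg
  alloy D: E = 207.5 GPa, ρ = 7890 kg/m³, cost = 0.6690 $/kg
  alloy U: E = 71.71 GPa, ρ = 1540 kg/m³, cost = 69.00 $/kg
  alloy D: M = 39.3 MN·m per $
  alloy Y: M = 11.2 MN·m per $
  alloy A: M = 5.80 MN·m per $
  alloy P: M = 5.19 MN·m per $
  alloy C: M = 1.96 MN·m per $
  alloy U: M = 0.675 MN·m per $
The maximum is for alloy D.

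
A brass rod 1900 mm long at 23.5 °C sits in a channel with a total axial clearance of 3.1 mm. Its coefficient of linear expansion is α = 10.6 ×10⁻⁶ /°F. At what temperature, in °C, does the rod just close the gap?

α = 10.6×10⁻⁶/°F × 9/5 = 19.1×10⁻⁶/K.
α·L₀·ΔT = 3.1 mm ⇒ ΔT = 3.1 / (19.1×10⁻⁶ × 1900.0) = 85.51 K.
T = 23.5 + 85.51 = 109.0 °C.

109 °C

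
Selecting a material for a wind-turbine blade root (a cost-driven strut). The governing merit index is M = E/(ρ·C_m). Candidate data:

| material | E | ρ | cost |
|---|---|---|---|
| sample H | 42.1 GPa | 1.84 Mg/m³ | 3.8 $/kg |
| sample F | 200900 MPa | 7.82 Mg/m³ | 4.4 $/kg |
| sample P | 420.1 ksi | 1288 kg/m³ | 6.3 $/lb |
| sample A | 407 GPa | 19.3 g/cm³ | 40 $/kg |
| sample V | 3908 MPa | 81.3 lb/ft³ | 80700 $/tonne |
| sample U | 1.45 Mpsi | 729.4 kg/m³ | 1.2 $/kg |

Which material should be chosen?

sample U

Convert each candidate to consistent units, then evaluate M:
  sample H: E = 42.10 GPa, ρ = 1840 kg/m³, cost = 3.800 $/kg
  sample F: E = 200.9 GPa, ρ = 7820 kg/m³, cost = 4.400 $/kg
  sample P: E = 2.896 GPa, ρ = 1288 kg/m³, cost = 13.89 $/kg
  sample A: E = 407.0 GPa, ρ = 19300 kg/m³, cost = 40.00 $/kg
  sample V: E = 3.908 GPa, ρ = 1302 kg/m³, cost = 80.70 $/kg
  sample U: E = 9.997 GPa, ρ = 729.4 kg/m³, cost = 1.200 $/kg
  sample U: M = 11.4 MN·m per $
  sample H: M = 6.02 MN·m per $
  sample F: M = 5.84 MN·m per $
  sample A: M = 0.527 MN·m per $
  sample P: M = 0.162 MN·m per $
  sample V: M = 0.0372 MN·m per $
The maximum is for sample U.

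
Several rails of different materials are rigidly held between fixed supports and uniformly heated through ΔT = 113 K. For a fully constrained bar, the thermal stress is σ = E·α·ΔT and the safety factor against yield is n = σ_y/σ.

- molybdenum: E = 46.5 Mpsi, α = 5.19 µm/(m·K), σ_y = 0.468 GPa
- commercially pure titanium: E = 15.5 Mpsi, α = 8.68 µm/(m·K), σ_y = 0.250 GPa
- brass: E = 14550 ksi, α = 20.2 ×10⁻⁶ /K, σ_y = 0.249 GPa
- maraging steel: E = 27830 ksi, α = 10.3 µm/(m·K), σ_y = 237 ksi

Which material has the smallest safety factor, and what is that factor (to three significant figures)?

brass, n = 1.09

In consistent units (E in GPa, α in ×10⁻⁶/K, σ_y in MPa):
  molybdenum: E = 320.6, α = 5.19, σ_y = 468.0 → σ = 188 MPa, n = 2.49
  commercially pure titanium: E = 106.9, α = 8.68, σ_y = 250.0 → σ = 105 MPa, n = 2.39
  brass: E = 100.3, α = 20.2, σ_y = 249.0 → σ = 229 MPa, n = 1.09
  maraging steel: E = 191.9, α = 10.3, σ_y = 1634 → σ = 223 MPa, n = 7.32
Smallest n: brass with n = 1.09.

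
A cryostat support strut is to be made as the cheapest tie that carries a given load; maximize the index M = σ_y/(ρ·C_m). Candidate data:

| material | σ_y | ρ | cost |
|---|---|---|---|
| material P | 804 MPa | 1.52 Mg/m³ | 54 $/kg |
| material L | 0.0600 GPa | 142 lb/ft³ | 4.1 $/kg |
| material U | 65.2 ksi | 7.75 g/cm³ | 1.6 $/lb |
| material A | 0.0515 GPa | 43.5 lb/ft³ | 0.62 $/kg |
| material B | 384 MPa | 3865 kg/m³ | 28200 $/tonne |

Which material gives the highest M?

material A

After converting to SI:
  material P: σ_y = 804.0 MPa, ρ = 1520 kg/m³, cost = 54.00 $/kg
  material L: σ_y = 60.00 MPa, ρ = 2275 kg/m³, cost = 4.100 $/kg
  material U: σ_y = 449.5 MPa, ρ = 7750 kg/m³, cost = 3.527 $/kg
  material A: σ_y = 51.50 MPa, ρ = 696.8 kg/m³, cost = 0.6200 $/kg
  material B: σ_y = 384.0 MPa, ρ = 3865 kg/m³, cost = 28.20 $/kg
  material A: M = 119 kN·m per $
  material U: M = 16.4 kN·m per $
  material P: M = 9.80 kN·m per $
  material L: M = 6.43 kN·m per $
  material B: M = 3.52 kN·m per $
Highest index: material A.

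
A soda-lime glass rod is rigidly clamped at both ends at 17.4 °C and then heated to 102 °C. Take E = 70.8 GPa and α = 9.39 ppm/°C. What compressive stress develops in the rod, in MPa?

ΔT = 84.60 K. Constrained thermal stress σ = E·α·ΔT = 70.80×10³ MPa × 9.39×10⁻⁶ × 84.60 = 56.2 MPa (compressive).

56.2 MPa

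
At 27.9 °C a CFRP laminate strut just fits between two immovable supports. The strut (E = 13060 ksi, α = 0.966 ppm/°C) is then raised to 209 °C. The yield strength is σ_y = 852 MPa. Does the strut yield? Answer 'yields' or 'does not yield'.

does not yield

E = 13060 ksi = 90.05 GPa.
ΔT = 181.1 K. Constrained thermal stress σ = E·α·ΔT = 90.05×10³ MPa × 0.966×10⁻⁶ × 181.1 = 15.8 MPa (compressive).
Compare to σ_y = 852 MPa: σ < σ_y, so it does not yield.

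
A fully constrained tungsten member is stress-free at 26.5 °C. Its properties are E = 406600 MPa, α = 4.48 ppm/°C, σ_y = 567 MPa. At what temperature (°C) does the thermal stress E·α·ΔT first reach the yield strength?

E = 406600 MPa = 406.6 GPa.
E·α·ΔT = 567.0 MPa ⇒ ΔT = 567.0 / (406.6×10³ × 4.48×10⁻⁶) = 311.3 K.
T = 26.5 + 311.3 = 337.8 °C.

338 °C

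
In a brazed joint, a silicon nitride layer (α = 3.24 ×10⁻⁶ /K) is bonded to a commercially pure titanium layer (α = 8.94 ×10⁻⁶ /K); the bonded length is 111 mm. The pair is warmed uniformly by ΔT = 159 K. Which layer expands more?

commercially pure titanium

α(silicon nitride) = 3.24×10⁻⁶/K vs α(commercially pure titanium) = 8.94×10⁻⁶/K.
Higher α expands more for the same ΔT: commercially pure titanium.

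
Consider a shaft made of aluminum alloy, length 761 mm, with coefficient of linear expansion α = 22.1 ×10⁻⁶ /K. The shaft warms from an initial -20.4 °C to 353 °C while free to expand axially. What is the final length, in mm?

767.28 mm

ΔT = 353 − (-20.4) = 373.4 K.
ΔL = α·L₀·ΔT = 22.1×10⁻⁶ × 761 mm × 373.4 K = 6.28 mm.
L = L₀ + ΔL = 761 + 6.28 = 767.28 mm.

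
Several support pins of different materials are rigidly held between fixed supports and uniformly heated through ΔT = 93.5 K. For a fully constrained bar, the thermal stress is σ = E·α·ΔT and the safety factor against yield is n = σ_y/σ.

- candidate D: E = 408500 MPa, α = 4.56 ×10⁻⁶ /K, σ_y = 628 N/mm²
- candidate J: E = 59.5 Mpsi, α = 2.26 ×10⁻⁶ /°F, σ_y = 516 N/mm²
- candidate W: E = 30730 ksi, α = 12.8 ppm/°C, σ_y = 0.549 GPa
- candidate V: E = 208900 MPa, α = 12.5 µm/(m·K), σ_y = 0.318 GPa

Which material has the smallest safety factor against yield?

candidate V

With everything in SI (GPa, ×10⁻⁶/K, MPa):
  candidate D: E = 408.5, α = 4.56, σ_y = 628.0 → σ = 174 MPa, n = 3.61
  candidate J: E = 410.2, α = 4.07, σ_y = 516.0 → σ = 156 MPa, n = 3.31
  candidate W: E = 211.9, α = 12.8, σ_y = 549.0 → σ = 254 MPa, n = 2.17
  candidate V: E = 208.9, α = 12.5, σ_y = 318.0 → σ = 244 MPa, n = 1.30
Candidate V has the lowest safety factor, n = 1.30.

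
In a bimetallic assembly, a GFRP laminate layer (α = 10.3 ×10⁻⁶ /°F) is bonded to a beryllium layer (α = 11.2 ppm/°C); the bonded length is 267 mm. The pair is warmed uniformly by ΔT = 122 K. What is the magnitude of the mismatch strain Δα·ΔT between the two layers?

8.95×10⁻⁴

GFRP laminate: α = 10.3×10⁻⁶/°F × 9/5 = 18.5×10⁻⁶/K.
Δα = |18.5 − 11.2|×10⁻⁶/K = 7.34×10⁻⁶/K.
Mismatch strain = Δα·ΔT = 7.34×10⁻⁶ × 122.0 = 8.95×10⁻⁴.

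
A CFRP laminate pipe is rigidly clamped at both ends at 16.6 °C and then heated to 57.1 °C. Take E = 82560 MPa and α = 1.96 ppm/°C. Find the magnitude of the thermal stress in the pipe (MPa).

E = 82560 MPa = 82.56 GPa.
ΔT = 40.50 K. Constrained thermal stress σ = E·α·ΔT = 82.56×10³ MPa × 1.96×10⁻⁶ × 40.50 = 6.55 MPa (compressive).

6.55 MPa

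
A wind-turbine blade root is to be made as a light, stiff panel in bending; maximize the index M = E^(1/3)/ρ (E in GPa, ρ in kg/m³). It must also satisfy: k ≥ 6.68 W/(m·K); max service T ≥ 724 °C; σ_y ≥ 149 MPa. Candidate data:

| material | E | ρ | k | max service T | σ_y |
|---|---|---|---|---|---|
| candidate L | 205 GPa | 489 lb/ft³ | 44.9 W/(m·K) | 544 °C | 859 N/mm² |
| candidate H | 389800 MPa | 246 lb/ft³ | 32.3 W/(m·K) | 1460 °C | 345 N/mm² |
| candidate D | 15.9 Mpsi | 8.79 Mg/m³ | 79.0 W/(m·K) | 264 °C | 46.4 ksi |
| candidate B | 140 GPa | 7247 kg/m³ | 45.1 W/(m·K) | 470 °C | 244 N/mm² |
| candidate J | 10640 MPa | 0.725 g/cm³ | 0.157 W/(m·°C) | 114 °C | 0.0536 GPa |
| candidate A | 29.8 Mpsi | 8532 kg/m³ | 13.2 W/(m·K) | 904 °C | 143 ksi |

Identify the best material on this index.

Screen on constraints: k ≥ 6.68 W/(m·K); max service T ≥ 724 °C; σ_y ≥ 149 MPa. Survivors: candidate H, candidate A.
Normalizing units and computing the index:
  candidate H: E = 389.8 GPa, ρ = 3941 kg/m³
  candidate A: E = 205.5 GPa, ρ = 8532 kg/m³
  candidate H: M = 1.85×10⁻³
  candidate A: M = 0.692×10⁻³
Candidate H ranks first.

candidate H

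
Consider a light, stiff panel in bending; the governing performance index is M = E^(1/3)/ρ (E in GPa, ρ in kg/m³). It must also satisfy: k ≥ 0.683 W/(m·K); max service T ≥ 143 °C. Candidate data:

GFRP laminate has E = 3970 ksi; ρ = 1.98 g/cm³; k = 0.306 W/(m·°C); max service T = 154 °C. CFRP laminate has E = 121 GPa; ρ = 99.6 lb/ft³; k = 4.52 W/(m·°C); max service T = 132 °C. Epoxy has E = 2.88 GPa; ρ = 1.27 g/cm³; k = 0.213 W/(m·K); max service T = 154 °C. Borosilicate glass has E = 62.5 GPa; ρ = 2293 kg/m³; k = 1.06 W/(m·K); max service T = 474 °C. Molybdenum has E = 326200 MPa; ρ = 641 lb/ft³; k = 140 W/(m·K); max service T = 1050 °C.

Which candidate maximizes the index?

Screen on constraints: k ≥ 0.683 W/(m·K); max service T ≥ 143 °C. Survivors: borosilicate glass, molybdenum.
In SI units:
  borosilicate glass: E = 62.50 GPa, ρ = 2293 kg/m³
  molybdenum: E = 326.2 GPa, ρ = 10270 kg/m³
  borosilicate glass: M = 1.73×10⁻³
  molybdenum: M = 0.670×10⁻³
Borosilicate glass ranks first.

borosilicate glass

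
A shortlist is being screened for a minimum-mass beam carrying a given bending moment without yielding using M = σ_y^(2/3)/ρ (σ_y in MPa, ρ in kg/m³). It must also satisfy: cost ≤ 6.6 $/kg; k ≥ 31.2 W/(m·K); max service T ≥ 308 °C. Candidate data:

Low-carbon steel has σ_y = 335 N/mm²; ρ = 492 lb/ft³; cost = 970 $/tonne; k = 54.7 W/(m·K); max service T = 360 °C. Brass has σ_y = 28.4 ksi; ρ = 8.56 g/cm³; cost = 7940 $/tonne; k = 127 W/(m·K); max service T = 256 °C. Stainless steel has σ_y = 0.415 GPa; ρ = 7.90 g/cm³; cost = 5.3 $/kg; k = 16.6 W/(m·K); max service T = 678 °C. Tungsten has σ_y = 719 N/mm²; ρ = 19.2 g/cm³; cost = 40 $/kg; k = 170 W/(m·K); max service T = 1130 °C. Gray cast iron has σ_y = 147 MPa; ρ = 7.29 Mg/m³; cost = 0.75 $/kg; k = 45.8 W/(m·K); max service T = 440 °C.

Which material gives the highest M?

Screen on constraints: cost ≤ 6.6 $/kg; k ≥ 31.2 W/(m·K); max service T ≥ 308 °C. Survivors: low-carbon steel, gray cast iron.
Normalizing units and computing the index:
  low-carbon steel: σ_y = 335.0 MPa, ρ = 7881 kg/m³
  gray cast iron: σ_y = 147.0 MPa, ρ = 7290 kg/m³
  low-carbon steel: M = 6.12×10⁻³
  gray cast iron: M = 3.82×10⁻³
Low-carbon steel ranks first.

low-carbon steel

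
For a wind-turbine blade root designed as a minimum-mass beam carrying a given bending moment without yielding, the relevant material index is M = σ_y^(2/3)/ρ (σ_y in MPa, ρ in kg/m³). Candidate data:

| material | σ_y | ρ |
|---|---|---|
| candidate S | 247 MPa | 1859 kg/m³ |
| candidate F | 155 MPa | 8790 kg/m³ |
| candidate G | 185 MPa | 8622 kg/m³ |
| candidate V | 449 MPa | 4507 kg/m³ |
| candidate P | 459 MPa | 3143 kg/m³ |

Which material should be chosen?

Evaluate M for each candidate:
  candidate S: M = 21.2×10⁻³
  candidate P: M = 18.9×10⁻³
  candidate V: M = 13.0×10⁻³
  candidate G: M = 3.77×10⁻³
  candidate F: M = 3.28×10⁻³
The maximum is for candidate S.

candidate S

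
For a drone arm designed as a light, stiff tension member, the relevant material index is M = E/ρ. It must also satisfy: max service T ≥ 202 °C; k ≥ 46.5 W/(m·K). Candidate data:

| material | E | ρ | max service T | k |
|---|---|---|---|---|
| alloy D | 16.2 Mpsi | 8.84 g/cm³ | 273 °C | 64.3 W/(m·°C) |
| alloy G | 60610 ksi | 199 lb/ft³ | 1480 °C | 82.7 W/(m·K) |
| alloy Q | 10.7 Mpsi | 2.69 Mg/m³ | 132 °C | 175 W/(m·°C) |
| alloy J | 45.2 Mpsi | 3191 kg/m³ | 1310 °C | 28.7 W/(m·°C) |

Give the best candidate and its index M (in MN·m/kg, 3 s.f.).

alloy G, M = 131 MN·m/kg

Screen on constraints: max service T ≥ 202 °C; k ≥ 46.5 W/(m·K). Survivors: alloy D, alloy G.
In SI units:
  alloy D: E = 111.7 GPa, ρ = 8840 kg/m³
  alloy G: E = 417.9 GPa, ρ = 3188 kg/m³
  alloy G: M = 131 MN·m/kg
  alloy D: M = 12.6 MN·m/kg
Alloy G has the largest M.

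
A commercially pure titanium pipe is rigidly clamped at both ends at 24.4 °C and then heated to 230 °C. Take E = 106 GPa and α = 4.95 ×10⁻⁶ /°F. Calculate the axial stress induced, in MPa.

α = 4.95×10⁻⁶/°F × 9/5 = 8.91×10⁻⁶/K.
ΔT = 205.6 K. Constrained thermal stress σ = E·α·ΔT = 106.0×10³ MPa × 8.91×10⁻⁶ × 205.6 = 194 MPa (compressive).

194 MPa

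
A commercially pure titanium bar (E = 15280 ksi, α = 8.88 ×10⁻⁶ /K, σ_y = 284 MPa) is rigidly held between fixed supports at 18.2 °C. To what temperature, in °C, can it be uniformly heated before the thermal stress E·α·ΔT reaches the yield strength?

322 °C

E = 15280 ksi = 105.4 GPa.
E·α·ΔT = 284.0 MPa ⇒ ΔT = 284.0 / (105.4×10³ × 8.88×10⁻⁶) = 303.6 K.
T = 18.2 + 303.6 = 321.8 °C.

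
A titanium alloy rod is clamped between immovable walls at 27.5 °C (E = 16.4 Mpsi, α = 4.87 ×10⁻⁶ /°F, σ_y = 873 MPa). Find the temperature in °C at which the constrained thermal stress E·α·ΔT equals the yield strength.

908 °C

E = 16.4 Mpsi = 113.1 GPa.
α = 4.87×10⁻⁶/°F × 9/5 = 8.77×10⁻⁶/K.
E·α·ΔT = 873.0 MPa ⇒ ΔT = 873.0 / (113.1×10³ × 8.77×10⁻⁶) = 880.7 K.
T = 27.5 + 880.7 = 908.2 °C.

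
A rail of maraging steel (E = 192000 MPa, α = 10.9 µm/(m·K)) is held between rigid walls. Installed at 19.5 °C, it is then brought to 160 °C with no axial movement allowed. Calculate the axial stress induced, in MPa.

E = 192000 MPa = 192.0 GPa.
ΔT = 140.5 K. Constrained thermal stress σ = E·α·ΔT = 192.0×10³ MPa × 10.9×10⁻⁶ × 140.5 = 294 MPa (compressive).

294 MPa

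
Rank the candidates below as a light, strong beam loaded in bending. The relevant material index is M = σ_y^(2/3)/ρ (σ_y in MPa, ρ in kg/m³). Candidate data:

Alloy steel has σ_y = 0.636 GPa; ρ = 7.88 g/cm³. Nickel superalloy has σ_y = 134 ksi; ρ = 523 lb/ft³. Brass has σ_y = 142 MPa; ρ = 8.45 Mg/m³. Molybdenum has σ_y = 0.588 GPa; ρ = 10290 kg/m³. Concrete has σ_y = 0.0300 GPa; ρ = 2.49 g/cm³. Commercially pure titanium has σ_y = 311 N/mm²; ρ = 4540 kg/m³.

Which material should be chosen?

nickel superalloy

In SI units:
  alloy steel: σ_y = 636.0 MPa, ρ = 7880 kg/m³
  nickel superalloy: σ_y = 923.9 MPa, ρ = 8378 kg/m³
  brass: σ_y = 142.0 MPa, ρ = 8450 kg/m³
  molybdenum: σ_y = 588.0 MPa, ρ = 10290 kg/m³
  concrete: σ_y = 30.00 MPa, ρ = 2490 kg/m³
  commercially pure titanium: σ_y = 311.0 MPa, ρ = 4540 kg/m³
  nickel superalloy: M = 11.3×10⁻³
  commercially pure titanium: M = 10.1×10⁻³
  alloy steel: M = 9.39×10⁻³
  molybdenum: M = 6.82×10⁻³
  concrete: M = 3.88×10⁻³
  brass: M = 3.22×10⁻³
The maximum is for nickel superalloy.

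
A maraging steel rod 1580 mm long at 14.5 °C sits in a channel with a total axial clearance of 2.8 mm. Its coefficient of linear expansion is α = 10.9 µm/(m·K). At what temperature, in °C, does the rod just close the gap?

α·L₀·ΔT = 2.8 mm ⇒ ΔT = 2.8 / (10.9×10⁻⁶ × 1580.0) = 162.6 K.
T = 14.5 + 162.6 = 177.1 °C.

177 °C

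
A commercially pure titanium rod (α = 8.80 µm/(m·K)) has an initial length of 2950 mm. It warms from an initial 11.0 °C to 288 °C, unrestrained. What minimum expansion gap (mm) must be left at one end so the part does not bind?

7.19 mm

ΔT = 288 − 11.0 = 277.0 K.
ΔL = α·L₀·ΔT = 8.80×10⁻⁶ × 2950 mm × 277.0 K = 7.19 mm.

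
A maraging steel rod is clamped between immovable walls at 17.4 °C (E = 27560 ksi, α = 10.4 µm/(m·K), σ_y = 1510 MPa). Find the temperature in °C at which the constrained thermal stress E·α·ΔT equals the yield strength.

781 °C

E = 27560 ksi = 190.0 GPa.
E·α·ΔT = 1510 MPa ⇒ ΔT = 1510 / (190.0×10³ × 10.4×10⁻⁶) = 764.1 K.
T = 17.4 + 764.1 = 781.5 °C.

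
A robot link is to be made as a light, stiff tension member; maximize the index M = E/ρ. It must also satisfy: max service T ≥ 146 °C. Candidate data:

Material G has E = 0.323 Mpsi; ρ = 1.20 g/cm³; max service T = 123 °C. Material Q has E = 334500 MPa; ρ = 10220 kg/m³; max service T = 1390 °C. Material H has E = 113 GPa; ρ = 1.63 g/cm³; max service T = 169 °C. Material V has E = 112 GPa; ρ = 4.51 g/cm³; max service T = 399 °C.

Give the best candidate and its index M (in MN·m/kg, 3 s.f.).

material H, M = 69.3 MN·m/kg

Screen on constraints: max service T ≥ 146 °C. Survivors: material Q, material H, material V.
In SI units:
  material Q: E = 334.5 GPa, ρ = 10220 kg/m³
  material H: E = 113.0 GPa, ρ = 1630 kg/m³
  material V: E = 112.0 GPa, ρ = 4510 kg/m³
  material H: M = 69.3 MN·m/kg
  material Q: M = 32.7 MN·m/kg
  material V: M = 24.8 MN·m/kg
Material H ranks first.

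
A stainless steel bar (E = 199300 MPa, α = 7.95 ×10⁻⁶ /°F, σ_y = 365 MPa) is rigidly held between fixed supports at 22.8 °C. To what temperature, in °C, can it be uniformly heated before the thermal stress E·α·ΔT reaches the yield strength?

E = 199300 MPa = 199.3 GPa.
α = 7.95×10⁻⁶/°F × 9/5 = 14.3×10⁻⁶/K.
E·α·ΔT = 365.0 MPa ⇒ ΔT = 365.0 / (199.3×10³ × 14.3×10⁻⁶) = 128.0 K.
T = 22.8 + 128.0 = 150.8 °C.

151 °C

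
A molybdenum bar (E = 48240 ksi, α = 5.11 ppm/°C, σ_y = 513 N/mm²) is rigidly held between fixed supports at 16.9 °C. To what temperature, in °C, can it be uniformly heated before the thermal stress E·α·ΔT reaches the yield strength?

E = 48240 ksi = 332.6 GPa.
σ_y = 513 N/mm² = 513.0 MPa.
E·α·ΔT = 513.0 MPa ⇒ ΔT = 513.0 / (332.6×10³ × 5.11×10⁻⁶) = 301.8 K.
T = 16.9 + 301.8 = 318.7 °C.

319 °C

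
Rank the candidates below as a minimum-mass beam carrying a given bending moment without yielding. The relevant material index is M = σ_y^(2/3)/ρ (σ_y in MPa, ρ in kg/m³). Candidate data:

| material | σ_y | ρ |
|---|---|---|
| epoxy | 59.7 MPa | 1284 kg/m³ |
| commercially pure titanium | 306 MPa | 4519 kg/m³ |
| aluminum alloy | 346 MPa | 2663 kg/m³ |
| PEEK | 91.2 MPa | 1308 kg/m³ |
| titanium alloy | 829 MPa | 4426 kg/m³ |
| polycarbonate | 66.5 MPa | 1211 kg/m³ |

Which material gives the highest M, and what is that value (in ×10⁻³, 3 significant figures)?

titanium alloy, M = 19.9×10⁻³

Computing M directly (units already consistent):
  titanium alloy: M = 19.9×10⁻³
  aluminum alloy: M = 18.5×10⁻³
  PEEK: M = 15.5×10⁻³
  polycarbonate: M = 13.6×10⁻³
  epoxy: M = 11.9×10⁻³
  commercially pure titanium: M = 10.0×10⁻³
Titanium alloy ranks first.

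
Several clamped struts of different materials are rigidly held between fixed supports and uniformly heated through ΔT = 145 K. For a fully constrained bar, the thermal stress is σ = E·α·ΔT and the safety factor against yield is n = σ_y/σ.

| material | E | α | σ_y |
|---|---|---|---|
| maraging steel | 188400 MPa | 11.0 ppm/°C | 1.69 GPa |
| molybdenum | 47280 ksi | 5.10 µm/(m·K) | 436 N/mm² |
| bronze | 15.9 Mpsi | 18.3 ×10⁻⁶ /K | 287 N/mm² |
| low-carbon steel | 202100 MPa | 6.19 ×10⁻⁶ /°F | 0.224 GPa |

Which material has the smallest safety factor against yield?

Per material, after unit conversion:
  maraging steel: E = 188.4, α = 11.0, σ_y = 1690 → σ = 300 MPa, n = 5.62
  molybdenum: E = 326.0, α = 5.10, σ_y = 436.0 → σ = 241 MPa, n = 1.81
  bronze: E = 109.6, α = 18.3, σ_y = 287.0 → σ = 291 MPa, n = 0.987
  low-carbon steel: E = 202.1, α = 11.1, σ_y = 224.0 → σ = 327 MPa, n = 0.686
Low-carbon steel has the lowest safety factor, n = 0.686.

low-carbon steel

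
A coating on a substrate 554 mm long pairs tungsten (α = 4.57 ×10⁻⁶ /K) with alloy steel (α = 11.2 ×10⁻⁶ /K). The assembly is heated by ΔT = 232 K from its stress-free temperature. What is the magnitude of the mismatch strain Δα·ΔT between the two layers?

1.54×10⁻³

Δα = |4.57 − 11.2|×10⁻⁶/K = 6.63×10⁻⁶/K.
Mismatch strain = Δα·ΔT = 6.63×10⁻⁶ × 232.0 = 1.54×10⁻³.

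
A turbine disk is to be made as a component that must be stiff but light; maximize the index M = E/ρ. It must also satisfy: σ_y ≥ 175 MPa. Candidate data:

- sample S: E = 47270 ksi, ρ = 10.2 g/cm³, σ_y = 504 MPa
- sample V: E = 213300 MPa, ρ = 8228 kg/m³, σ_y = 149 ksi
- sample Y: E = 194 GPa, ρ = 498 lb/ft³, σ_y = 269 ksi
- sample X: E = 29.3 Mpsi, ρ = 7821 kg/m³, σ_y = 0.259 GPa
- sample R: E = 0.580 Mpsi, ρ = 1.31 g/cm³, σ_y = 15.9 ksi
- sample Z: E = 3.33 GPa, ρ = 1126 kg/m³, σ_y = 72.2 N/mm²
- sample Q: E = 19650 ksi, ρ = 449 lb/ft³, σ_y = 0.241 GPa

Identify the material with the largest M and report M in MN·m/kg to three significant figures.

sample S, M = 32.0 MN·m/kg

Screen on constraints: σ_y ≥ 175 MPa. Survivors: sample S, sample V, sample Y, sample X, sample Q.
Convert each candidate to consistent units, then evaluate M:
  sample S: E = 325.9 GPa, ρ = 10200 kg/m³
  sample V: E = 213.3 GPa, ρ = 8228 kg/m³
  sample Y: E = 194.0 GPa, ρ = 7977 kg/m³
  sample X: E = 202.0 GPa, ρ = 7821 kg/m³
  sample Q: E = 135.5 GPa, ρ = 7192 kg/m³
  sample S: M = 32.0 MN·m/kg
  sample V: M = 25.9 MN·m/kg
  sample X: M = 25.8 MN·m/kg
  sample Y: M = 24.3 MN·m/kg
  sample Q: M = 18.8 MN·m/kg
Highest index: sample S.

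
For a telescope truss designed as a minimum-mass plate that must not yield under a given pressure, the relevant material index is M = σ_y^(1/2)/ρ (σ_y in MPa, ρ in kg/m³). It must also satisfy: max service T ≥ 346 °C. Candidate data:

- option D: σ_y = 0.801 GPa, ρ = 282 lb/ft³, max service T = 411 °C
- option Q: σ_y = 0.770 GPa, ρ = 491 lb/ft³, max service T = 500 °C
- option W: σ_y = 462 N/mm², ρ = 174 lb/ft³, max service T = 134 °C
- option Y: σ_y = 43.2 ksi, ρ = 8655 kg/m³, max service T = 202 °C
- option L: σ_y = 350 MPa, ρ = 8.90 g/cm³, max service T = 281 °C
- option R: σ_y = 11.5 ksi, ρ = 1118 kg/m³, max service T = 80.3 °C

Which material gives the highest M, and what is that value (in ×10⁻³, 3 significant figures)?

Screen on constraints: max service T ≥ 346 °C. Survivors: option D, option Q.
Convert each candidate to consistent units, then evaluate M:
  option D: σ_y = 801.0 MPa, ρ = 4517 kg/m³
  option Q: σ_y = 770.0 MPa, ρ = 7865 kg/m³
  option D: M = 6.27×10⁻³
  option Q: M = 3.53×10⁻³
Option D has the largest M.

option D, M = 6.27×10⁻³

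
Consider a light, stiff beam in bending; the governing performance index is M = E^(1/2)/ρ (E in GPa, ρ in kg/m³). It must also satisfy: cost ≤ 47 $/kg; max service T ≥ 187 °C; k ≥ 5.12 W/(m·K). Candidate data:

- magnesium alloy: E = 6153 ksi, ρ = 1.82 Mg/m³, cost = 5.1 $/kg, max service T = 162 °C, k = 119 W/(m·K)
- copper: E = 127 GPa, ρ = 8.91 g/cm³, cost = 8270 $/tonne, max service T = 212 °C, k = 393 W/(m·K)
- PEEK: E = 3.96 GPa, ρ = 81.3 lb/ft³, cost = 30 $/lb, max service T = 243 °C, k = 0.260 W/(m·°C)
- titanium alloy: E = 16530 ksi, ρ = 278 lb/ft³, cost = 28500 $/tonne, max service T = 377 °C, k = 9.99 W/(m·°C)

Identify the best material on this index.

Screen on constraints: cost ≤ 47 $/kg; max service T ≥ 187 °C; k ≥ 5.12 W/(m·K). Survivors: copper, titanium alloy.
Putting every candidate on a common basis:
  copper: E = 127.0 GPa, ρ = 8910 kg/m³
  titanium alloy: E = 114.0 GPa, ρ = 4453 kg/m³
  titanium alloy: M = 2.40×10⁻³
  copper: M = 1.26×10⁻³
Titanium alloy has the largest M.

titanium alloy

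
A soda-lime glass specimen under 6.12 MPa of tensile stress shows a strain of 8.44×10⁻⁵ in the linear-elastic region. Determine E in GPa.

E = σ/ε = 6.12 MPa / 8.44×10⁻⁵ = 72510 MPa = 72.5 GPa.

72.5 GPa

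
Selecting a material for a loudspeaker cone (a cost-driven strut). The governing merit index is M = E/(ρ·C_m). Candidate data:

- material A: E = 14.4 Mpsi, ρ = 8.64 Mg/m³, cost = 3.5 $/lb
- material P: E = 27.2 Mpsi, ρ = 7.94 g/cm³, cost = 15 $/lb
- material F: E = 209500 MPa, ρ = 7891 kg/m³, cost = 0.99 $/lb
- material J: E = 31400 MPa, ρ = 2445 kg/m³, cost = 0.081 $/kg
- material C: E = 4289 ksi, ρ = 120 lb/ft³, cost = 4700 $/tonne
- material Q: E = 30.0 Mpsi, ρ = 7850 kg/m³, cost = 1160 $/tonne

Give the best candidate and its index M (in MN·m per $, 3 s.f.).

material J, M = 159 MN·m per $

Convert each candidate to consistent units, then evaluate M:
  material A: E = 99.28 GPa, ρ = 8640 kg/m³, cost = 7.716 $/kg
  material P: E = 187.5 GPa, ρ = 7940 kg/m³, cost = 33.07 $/kg
  material F: E = 209.5 GPa, ρ = 7891 kg/m³, cost = 2.183 $/kg
  material J: E = 31.40 GPa, ρ = 2445 kg/m³, cost = 0.08100 $/kg
  material C: E = 29.57 GPa, ρ = 1922 kg/m³, cost = 4.700 $/kg
  material Q: E = 206.8 GPa, ρ = 7850 kg/m³, cost = 1.160 $/kg
  material J: M = 159 MN·m per $
  material Q: M = 22.7 MN·m per $
  material F: M = 12.2 MN·m per $
  material C: M = 3.27 MN·m per $
  material A: M = 1.49 MN·m per $
  material P: M = 0.714 MN·m per $
Material J ranks first.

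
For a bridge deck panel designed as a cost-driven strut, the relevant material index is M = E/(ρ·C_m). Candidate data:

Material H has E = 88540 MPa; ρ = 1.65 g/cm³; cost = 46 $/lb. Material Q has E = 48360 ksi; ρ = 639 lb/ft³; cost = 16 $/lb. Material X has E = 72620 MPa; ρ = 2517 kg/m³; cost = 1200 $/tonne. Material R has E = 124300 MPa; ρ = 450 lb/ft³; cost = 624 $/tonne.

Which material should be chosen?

material R

Putting every candidate on a common basis:
  material H: E = 88.54 GPa, ρ = 1650 kg/m³, cost = 101.4 $/kg
  material Q: E = 333.4 GPa, ρ = 10240 kg/m³, cost = 35.27 $/kg
  material X: E = 72.62 GPa, ρ = 2517 kg/m³, cost = 1.200 $/kg
  material R: E = 124.3 GPa, ρ = 7208 kg/m³, cost = 0.6240 $/kg
  material R: M = 27.6 MN·m per $
  material X: M = 24.0 MN·m per $
  material Q: M = 0.924 MN·m per $
  material H: M = 0.529 MN·m per $
Material R ranks first.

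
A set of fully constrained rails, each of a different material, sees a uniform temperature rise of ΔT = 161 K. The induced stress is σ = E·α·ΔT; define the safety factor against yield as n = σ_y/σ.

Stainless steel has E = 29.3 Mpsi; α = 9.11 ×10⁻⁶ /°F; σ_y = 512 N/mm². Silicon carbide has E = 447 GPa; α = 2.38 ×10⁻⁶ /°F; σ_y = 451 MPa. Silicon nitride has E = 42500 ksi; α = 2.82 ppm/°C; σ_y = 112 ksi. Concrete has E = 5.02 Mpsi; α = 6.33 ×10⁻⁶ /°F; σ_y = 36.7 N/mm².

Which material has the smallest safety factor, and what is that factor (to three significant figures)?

concrete, n = 0.578

Converting E to GPa, α to ×10⁻⁶/K, σ_y to MPa, then σ and n for each:
  stainless steel: E = 202.0, α = 16.4, σ_y = 512.0 → σ = 533 MPa, n = 0.960
  silicon carbide: E = 447.0, α = 4.28, σ_y = 451.0 → σ = 308 MPa, n = 1.46
  silicon nitride: E = 293.0, α = 2.82, σ_y = 772.2 → σ = 133 MPa, n = 5.80
  concrete: E = 34.61, α = 11.4, σ_y = 36.70 → σ = 63.5 MPa, n = 0.578
Smallest n: concrete with n = 0.578.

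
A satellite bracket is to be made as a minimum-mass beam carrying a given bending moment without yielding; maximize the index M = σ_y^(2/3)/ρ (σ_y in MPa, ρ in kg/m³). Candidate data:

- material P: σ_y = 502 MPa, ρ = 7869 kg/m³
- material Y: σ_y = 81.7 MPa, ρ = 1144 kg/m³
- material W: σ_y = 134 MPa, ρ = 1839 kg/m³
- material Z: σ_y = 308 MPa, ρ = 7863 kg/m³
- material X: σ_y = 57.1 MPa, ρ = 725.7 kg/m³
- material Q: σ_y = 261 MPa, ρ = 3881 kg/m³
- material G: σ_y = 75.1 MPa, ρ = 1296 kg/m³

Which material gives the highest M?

material X

Computing M directly (units already consistent):
  material X: M = 20.4×10⁻³
  material Y: M = 16.5×10⁻³
  material W: M = 14.2×10⁻³
  material G: M = 13.7×10⁻³
  material Q: M = 10.5×10⁻³
  material P: M = 8.03×10⁻³
  material Z: M = 5.80×10⁻³
Material X ranks first.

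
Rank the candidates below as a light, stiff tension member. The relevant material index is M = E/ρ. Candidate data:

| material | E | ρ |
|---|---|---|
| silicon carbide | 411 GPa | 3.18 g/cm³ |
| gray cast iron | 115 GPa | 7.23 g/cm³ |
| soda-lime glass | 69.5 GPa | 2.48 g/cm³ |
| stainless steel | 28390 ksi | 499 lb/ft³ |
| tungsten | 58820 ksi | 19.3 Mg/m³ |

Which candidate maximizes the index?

Convert each candidate to consistent units, then evaluate M:
  silicon carbide: E = 411.0 GPa, ρ = 3180 kg/m³
  gray cast iron: E = 115.0 GPa, ρ = 7230 kg/m³
  soda-lime glass: E = 69.50 GPa, ρ = 2480 kg/m³
  stainless steel: E = 195.7 GPa, ρ = 7993 kg/m³
  tungsten: E = 405.5 GPa, ρ = 19300 kg/m³
  silicon carbide: M = 129 MN·m/kg
  soda-lime glass: M = 28.0 MN·m/kg
  stainless steel: M = 24.5 MN·m/kg
  tungsten: M = 21.0 MN·m/kg
  gray cast iron: M = 15.9 MN·m/kg
Highest index: silicon carbide.

silicon carbide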